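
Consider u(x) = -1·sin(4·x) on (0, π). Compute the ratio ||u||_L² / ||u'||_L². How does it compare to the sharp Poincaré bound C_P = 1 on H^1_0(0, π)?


||u||_L² / ||u'||_L² = 1/4 < C_P = 1.

u(x) = -1·sin(4·x), so u'(x) = -4*cos(4*x).
Writing u(x) = A·sin(kπx/L) with A = -1 and k = 4, use ∫_0^L sin²(kπx/L) dx = L/2 and ∫_0^L cos²(kπx/L) dx = L/2.
u² = 1·sin²(4·x) and (u')² = 16·cos²(4·x), and each of sin², cos² integrates to L/2 = π/2 over (0, π).
∫_0^π u² dx = π/2, so ||u||_L² = sqrt(2)*sqrt(π)/2.
∫_0^π (u')² dx = 8*π, so ||u'||_L² = 2*sqrt(2)*sqrt(π).
Ratio ||u||_L² / ||u'||_L² = 1/4.
Sharp Poincaré constant on H^1_0(0, π) is C_P = L/π = 1, achieved by sin(x).
This is the k = 4 harmonic; the ratio L/(kπ) is strictly less than C_P = L/π, consistent with the sharp inequality ||u||_L² ≤ C_P ||u'||_L².


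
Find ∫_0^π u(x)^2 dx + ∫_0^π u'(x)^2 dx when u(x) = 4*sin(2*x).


||u||_{H^1(0,π)}^2 = 40*π

u'(x) = 8*cos(2*x).
Expand u² and (u')² and integrate term by term on (0, π), using: for integers n ≥ 1, ∫_0^π sin²(nx) dx = ∫_0^π cos²(nx) dx = π/2; for n ≠ n', ∫_0^π sin(nx)sin(n'x) dx = ∫_0^π cos(nx)cos(n'x) dx = 0; and by product-to-sum, ∫_0^π sin(nx)cos(n'x) dx = ½∫_0^π [sin((n+n')x) + sin((n−n')x)] dx, which is 0 when n+n' is even and 2n/(n²−n'²) when n+n' is odd (it need not vanish on (0, π)).
  u² squared terms: (4)²·∫sin(2x)² dx = 16·π/2 = 8*π.
  So ∫_0^π u² dx = 8*π.
  (u')² squared terms: (8)²·∫cos(2x)² dx = 64·π/2 = 32*π.
  So ∫_0^π (u')² dx = 32*π.
||u||_{H^1}^2 = (8*π) + (32*π) = 40*π.


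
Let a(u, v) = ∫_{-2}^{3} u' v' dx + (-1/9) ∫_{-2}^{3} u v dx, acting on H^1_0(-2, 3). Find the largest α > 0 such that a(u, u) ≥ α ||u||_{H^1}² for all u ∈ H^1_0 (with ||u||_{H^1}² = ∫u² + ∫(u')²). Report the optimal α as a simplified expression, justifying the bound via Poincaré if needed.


α = (-25/9 + π^2)/(π^2 + 25)

Coercivity of a(·,·) on H^1_0(-2, 3) means a(u, u) ≥ α ||u||_{H^1}² for every u ∈ H^1_0.
The interval has length L = 5, and Poincaré/coercivity depend only on L. Here a(u, u) = ∫(u')² + (-1/9)·∫u².
Here c = -1/9 < 0 with |c| < (π/L)² = π^2/25, so coercivity still holds. The condition a(u,u) ≥ α||u||_{H^1}² reads (1−α)∫(u')² ≥ (α−c)∫u². Any admissible α is ≤ 1 (rapidly oscillating u have ∫u²/∫(u')² → 0), and α = 1 would force 0 ≥ (1−c)∫u², impossible since c < 1; so 1−α > 0. By the sharp Poincaré inequality on H^1_0 of an interval of length L, ∫(u')² ≥ (π/L)²∫u² with equality for the first sine mode sin(π(x−x₀)/L) (x₀ the left endpoint), so the inequality holds for all u iff (1−α)(π/L)² ≥ α − c, i.e. α ≤ ((π/L)² + c)/((π/L)² + 1) = (1 + c(L/π)²)/(1 + (L/π)²). (Direct route, valid since c ≤ 0: Poincaré gives c∫u² ≥ c(L/π)²∫(u')², so a(u,u) ≥ (1 + c(L/π)²)∫(u')², while ||u||_{H^1}² ≤ (1 + (L/π)²)∫(u')²; dividing yields the same α.) With (π/L)² = π^2/25 and c = -1/9, the largest admissible constant is α = ((π/L)² + c)/((π/L)² + 1).
Simplifying, α = (-25/9 + π^2)/(π^2 + 25).


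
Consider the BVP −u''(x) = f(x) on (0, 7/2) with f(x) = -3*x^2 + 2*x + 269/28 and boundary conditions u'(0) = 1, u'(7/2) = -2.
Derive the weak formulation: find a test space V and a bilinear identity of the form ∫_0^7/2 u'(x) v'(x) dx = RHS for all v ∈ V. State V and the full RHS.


V = H^1(0, 7/2) (v unrestricted at boundary; u is determined up to an additive constant); weak form: ∫_0^7/2 u'v' dx = ∫_0^7/2 (-3*x^2 + 2*x + 269/28) v dx − 2·v(7/2) − v(0) for all v ∈ V.

Multiply both sides by a test function v and integrate from 0 to 7/2:
  ∫_0^7/2 −u''(x) v(x) dx = ∫_0^7/2 f(x) v(x) dx.
Integrate the LHS by parts once:
  ∫_0^7/2 −u'' v dx = −[u'(x) v(x)]_0^7/2 + ∫_0^7/2 u'(x) v'(x) dx.
Thus ∫_0^7/2 u'(x) v'(x) dx = ∫_0^7/2 f(x) v(x) dx + [u'(x) v(x)]_0^7/2.
Choose V so that boundary terms are either known or forced to vanish.
u has inhomogeneous Neumann u'(0) = 1, u'(7/2) = -2. [u' v]_0^7/2 = (-2)·v(7/2) − (1)·v(0) = − 2·v(7/2) − v(0). Take V = H^1(0, 7/2); boundary term becomes part of RHS.
Weak formulation: find u (satisfying any essential BC) such that ∫_0^7/2 u'(x) v'(x) dx = ∫_0^7/2 f v dx − 2·v(7/2) − v(0) for all v ∈ V (Neumann data are natural BCs: they enter the RHS as boundary terms).
Substituting f(x) = -3*x^2 + 2*x + 269/28, the right-hand side is ∫_0^7/2 (-3*x^2 + 2*x + 269/28) v dx − 2·v(7/2) − v(0).
Compatibility check (pure Neumann): taking v ≡ 1 ∈ V gives 0 = ∫_0^7/2 f dx + (-2) − (1), i.e. ∫_0^7/2 f dx must equal u'(0) − u'(7/2) = 3. Indeed ∫_0^7/2 (-3*x^2 + 2*x + 269/28) dx = 3, so the data are compatible. The solution is then unique only up to an additive constant (fix it e.g. by requiring ∫_0^7/2 u dx = 0).


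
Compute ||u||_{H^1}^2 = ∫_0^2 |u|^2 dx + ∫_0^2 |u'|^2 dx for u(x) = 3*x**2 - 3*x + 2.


||u||_{H^1}^2 = 338/5

The H^1 norm (squared) on an interval (0, L) is
  ||u||_{H^1}^2 = ∫_0^L u(x)^2 dx + ∫_0^L u'(x)^2 dx.
Compute u'(x) = 6*x - 3.
Then u(x)^2 = 9*x**4 - 18*x**3 + 21*x**2 - 12*x + 4 and u'(x)^2 = 36*x**2 - 36*x + 9.
Integrate each monomial from 0 to 2 using ∫_0^2 c·x^n dx = c·2^(n+1)/(n+1):
  ∫_0^2 u(x)^2 dx = ∫_0^2 (9*x^4 - 18*x^3 + 21*x^2 - 12*x + 4) dx. Term by term:
    ∫_0^2 9*x^4 dx = 288/5;  ∫_0^2 -18*x^3 dx = -72;  ∫_0^2 21*x^2 dx = 56;
    ∫_0^2 -12*x dx = -24;  ∫_0^2 4 dx = 8.
  Sum: 288/5 − 72 + 56 − 24 + 8 = 128/5.
  ∫_0^2 u'(x)^2 dx = ∫_0^2 (36*x^2 - 36*x + 9) dx. Term by term:
    ∫_0^2 36*x^2 dx = 96;  ∫_0^2 -36*x dx = -72;  ∫_0^2 9 dx = 18.
  Sum: 96 − 72 + 18 = 42.
Adding: ||u||_{H^1}^2 = 128/5 + 42 = 338/5.


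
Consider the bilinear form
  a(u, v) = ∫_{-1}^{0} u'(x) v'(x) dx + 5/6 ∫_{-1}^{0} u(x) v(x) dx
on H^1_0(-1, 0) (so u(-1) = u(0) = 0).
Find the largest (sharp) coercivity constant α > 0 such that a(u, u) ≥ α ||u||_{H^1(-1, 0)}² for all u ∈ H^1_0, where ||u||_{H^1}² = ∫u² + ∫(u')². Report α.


α = (5/6 + π^2)/(1 + π^2)

Coercivity of a(·,·) on H^1_0(-1, 0) means a(u, u) ≥ α ||u||_{H^1}² for every u ∈ H^1_0.
The interval has length L = 1, and Poincaré/coercivity depend only on L. Here a(u, u) = ∫(u')² + (5/6)·∫u².
Here 0 < c = 5/6 < 1. The condition a(u,u) ≥ α||u||_{H^1}² reads (1−α)∫(u')² ≥ (α−c)∫u². Any admissible α is ≤ 1 (rapidly oscillating u have ∫u²/∫(u')² → 0), and α = 1 would force 0 ≥ (1−c)∫u², impossible since c < 1; so 1−α > 0. By the sharp Poincaré inequality on H^1_0 of an interval of length L, ∫(u')² ≥ (π/L)²∫u² with equality for the first sine mode sin(π(x−x₀)/L) (x₀ the left endpoint), so the inequality holds for all u iff (1−α)(π/L)² ≥ α − c, i.e. α ≤ ((π/L)² + c)/((π/L)² + 1) = (1 + c(L/π)²)/(1 + (L/π)²). With (π/L)² = π^2 and c = 5/6, the largest admissible constant is α = ((π/L)² + c)/((π/L)² + 1).
Simplifying, α = (5/6 + π^2)/(1 + π^2).


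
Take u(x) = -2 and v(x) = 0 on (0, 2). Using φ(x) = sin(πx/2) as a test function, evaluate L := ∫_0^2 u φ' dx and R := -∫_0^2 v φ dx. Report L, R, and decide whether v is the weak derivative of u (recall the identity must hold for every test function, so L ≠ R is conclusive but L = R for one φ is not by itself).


LHS = 0, RHS = 0. Yes, v = u' weakly.

u(x) = -2, classical derivative u'(x) = 0.
φ(x) = sin(πx/2), so φ'(x) = π*cos(π*x/2)/2.
Note φ(0) = φ(2) = 0, so the boundary term u·φ vanishes.
LHS = ∫_0^2 u(x) φ'(x) dx = ∫_0^2 (-π*cos(π*x/2)) dx. Term by term:
  ∫_0^2 -π*cos(π*x/2) dx = 0.
So LHS = 0.
∫_0^2 v(x) φ(x) dx = ∫_0^2 (0) dx. Term by term:
  ∫_0^2 0 dx = 0.
So RHS = -∫_0^2 v(x) φ(x) dx = 0.
LHS = RHS, so the identity holds for this test φ.
Moreover u is smooth here and v(x) = u'(x) = 0 pointwise, so the identity holds for every test function. Hence v is the weak derivative of u.


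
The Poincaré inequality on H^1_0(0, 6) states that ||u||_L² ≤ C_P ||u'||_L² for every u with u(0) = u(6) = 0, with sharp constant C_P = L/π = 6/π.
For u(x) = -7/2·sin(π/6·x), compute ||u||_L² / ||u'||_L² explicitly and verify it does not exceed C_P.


||u||_L² / ||u'||_L² = 6/π = C_P.

u(x) = -7/2·sin(π/6·x), so u'(x) = -7*π*cos(π*x/6)/12.
Writing u(x) = A·sin(kπx/L) with A = -7/2 and k = 1, use ∫_0^L sin²(kπx/L) dx = L/2 and ∫_0^L cos²(kπx/L) dx = L/2.
u² = 49/4·sin²(π/6·x) and (u')² = 49*π^2/144·cos²(π/6·x), and each of sin², cos² integrates to L/2 = 3 over (0, 6).
∫_0^6 u² dx = 147/4, so ||u||_L² = 7*sqrt(3)/2.
∫_0^6 (u')² dx = 49*π^2/48, so ||u'||_L² = 7*sqrt(3)*π/12.
Ratio ||u||_L² / ||u'||_L² = 6/π.
Sharp Poincaré constant on H^1_0(0, 6) is C_P = L/π = 6/π, achieved by sin(π/6·x).
This is the k = 1 eigenfunction (up to amplitude), so the ratio equals the sharp Poincaré constant exactly.


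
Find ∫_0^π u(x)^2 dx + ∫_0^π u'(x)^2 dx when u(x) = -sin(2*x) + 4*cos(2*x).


||u||_{H^1(0,π)}^2 = 85*π/2

u'(x) = -8*sin(2*x) - 2*cos(2*x).
Expand u² and (u')² and integrate term by term on (0, π), using: for integers n ≥ 1, ∫_0^π sin²(nx) dx = ∫_0^π cos²(nx) dx = π/2; for n ≠ n', ∫_0^π sin(nx)sin(n'x) dx = ∫_0^π cos(nx)cos(n'x) dx = 0; and by product-to-sum, ∫_0^π sin(nx)cos(n'x) dx = ½∫_0^π [sin((n+n')x) + sin((n−n')x)] dx, which is 0 when n+n' is even and 2n/(n²−n'²) when n+n' is odd (it need not vanish on (0, π)).
  u² squared terms: (-1)²·∫sin(2x)² dx = 1·π/2 = π/2;  (4)²·∫cos(2x)² dx = 16·π/2 = 8*π.
  u² cross terms: 2·(-1)·(4)·∫sin(2x)·cos(2x) dx = -8·(0) = 0.
  So ∫_0^π u² dx = π/2 + 8*π + 0 = 17*π/2.
  (u')² squared terms: (-8)²·∫sin(2x)² dx = 64·π/2 = 32*π;  (-2)²·∫cos(2x)² dx = 4·π/2 = 2*π.
  (u')² cross terms: 2·(-8)·(-2)·∫sin(2x)·cos(2x) dx = 32·(0) = 0.
  So ∫_0^π (u')² dx = 32*π + 2*π + 0 = 34*π.
||u||_{H^1}^2 = (17*π/2) + (34*π) = 85*π/2.


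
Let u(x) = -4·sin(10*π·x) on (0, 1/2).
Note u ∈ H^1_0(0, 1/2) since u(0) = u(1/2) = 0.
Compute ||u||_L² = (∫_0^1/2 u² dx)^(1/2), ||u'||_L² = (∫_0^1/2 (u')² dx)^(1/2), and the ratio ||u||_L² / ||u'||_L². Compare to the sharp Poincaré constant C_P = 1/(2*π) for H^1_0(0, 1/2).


||u||_L² / ||u'||_L² = 1/(10*π) < C_P = 1/(2*π).

u(x) = -4·sin(10*π·x), so u'(x) = -40*π*cos(10*π*x).
Writing u(x) = A·sin(kπx/L) with A = -4 and k = 5, use ∫_0^L sin²(kπx/L) dx = L/2 and ∫_0^L cos²(kπx/L) dx = L/2.
u² = 16·sin²(10*π·x) and (u')² = 1600*π^2·cos²(10*π·x), and each of sin², cos² integrates to L/2 = 1/4 over (0, 1/2).
∫_0^1/2 u² dx = 4, so ||u||_L² = 2.
∫_0^1/2 (u')² dx = 400*π^2, so ||u'||_L² = 20*π.
Ratio ||u||_L² / ||u'||_L² = 1/(10*π).
Sharp Poincaré constant on H^1_0(0, 1/2) is C_P = L/π = 1/(2*π), achieved by sin(2*π·x).
This is the k = 5 harmonic; the ratio L/(kπ) is strictly less than C_P = L/π, consistent with the sharp inequality ||u||_L² ≤ C_P ||u'||_L².


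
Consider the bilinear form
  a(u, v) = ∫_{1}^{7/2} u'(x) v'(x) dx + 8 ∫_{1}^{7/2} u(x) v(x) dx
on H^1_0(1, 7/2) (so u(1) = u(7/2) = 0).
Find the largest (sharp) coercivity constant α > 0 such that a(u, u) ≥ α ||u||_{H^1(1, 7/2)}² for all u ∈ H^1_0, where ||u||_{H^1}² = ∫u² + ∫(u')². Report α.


α = 1

Coercivity of a(·,·) on H^1_0(1, 7/2) means a(u, u) ≥ α ||u||_{H^1}² for every u ∈ H^1_0.
The interval has length L = 5/2, and Poincaré/coercivity depend only on L. Here a(u, u) = ∫(u')² + (8)·∫u².
Here c = 8 ≥ 1, so a(u,u) = ∫(u')² + c∫u² ≥ ∫(u')² + ∫u² = ||u||_{H^1}², i.e. α = 1 works. No larger α is possible: a(u,u) ≥ α||u||_{H^1}² means (1−α)∫(u')² ≥ (α−c)∫u², and for the modes u_n = sin(nπ(x−x₀)/L) (x₀ the left endpoint) one has ∫u_n²/∫(u_n')² = (L/(nπ))² → 0, so a(u_n,u_n)/||u_n||_{H^1}² → 1. Hence the optimal constant is α = 1.
Therefore α = 1.


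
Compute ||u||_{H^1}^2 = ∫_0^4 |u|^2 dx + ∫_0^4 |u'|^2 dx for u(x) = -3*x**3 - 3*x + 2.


||u||_{H^1}^2 = 1465532/35

The H^1 norm (squared) on an interval (0, L) is
  ||u||_{H^1}^2 = ∫_0^L u(x)^2 dx + ∫_0^L u'(x)^2 dx.
Compute u'(x) = -9*x**2 - 3.
Then u(x)^2 = 9*x**6 + 18*x**4 - 12*x**3 + 9*x**2 - 12*x + 4 and u'(x)^2 = 81*x**4 + 54*x**2 + 9.
Integrate each monomial from 0 to 4 using ∫_0^4 c·x^n dx = c·4^(n+1)/(n+1):
  ∫_0^4 u(x)^2 dx = ∫_0^4 (9*x^6 + 18*x^4 - 12*x^3 + 9*x^2 - 12*x + 4) dx. Term by term:
    ∫_0^4 9*x^6 dx = 147456/7;  ∫_0^4 18*x^4 dx = 18432/5;  ∫_0^4 -12*x^3 dx = -768;
    ∫_0^4 9*x^2 dx = 192;  ∫_0^4 -12*x dx = -96;  ∫_0^4 4 dx = 16.
  Sum: 147456/7 + 18432/5 − 768 + 192 − 96 + 16 = 843344/35.
  ∫_0^4 u'(x)^2 dx = ∫_0^4 (81*x^4 + 54*x^2 + 9) dx. Term by term:
    ∫_0^4 81*x^4 dx = 82944/5;  ∫_0^4 54*x^2 dx = 1152;  ∫_0^4 9 dx = 36.
  Sum: 82944/5 + 1152 + 36 = 88884/5.
Adding: ||u||_{H^1}^2 = 843344/35 + 88884/5 = 1465532/35.


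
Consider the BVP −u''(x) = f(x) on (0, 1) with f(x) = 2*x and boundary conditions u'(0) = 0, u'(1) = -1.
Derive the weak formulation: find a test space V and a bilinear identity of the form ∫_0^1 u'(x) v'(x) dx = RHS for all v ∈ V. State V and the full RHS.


V = H^1(0, 1) (v unrestricted at boundary; u is determined up to an additive constant); weak form: ∫_0^1 u'v' dx = ∫_0^1 (2*x) v dx − v(1) for all v ∈ V.

Multiply both sides by a test function v and integrate from 0 to 1:
  ∫_0^1 −u''(x) v(x) dx = ∫_0^1 f(x) v(x) dx.
Integrate the LHS by parts once:
  ∫_0^1 −u'' v dx = −[u'(x) v(x)]_0^1 + ∫_0^1 u'(x) v'(x) dx.
Thus ∫_0^1 u'(x) v'(x) dx = ∫_0^1 f(x) v(x) dx + [u'(x) v(x)]_0^1.
Choose V so that boundary terms are either known or forced to vanish.
u has inhomogeneous Neumann u'(0) = 0, u'(1) = -1. [u' v]_0^1 = (-1)·v(1) − (0)·v(0) = − v(1). Take V = H^1(0, 1); boundary term becomes part of RHS.
Weak formulation: find u (satisfying any essential BC) such that ∫_0^1 u'(x) v'(x) dx = ∫_0^1 f v dx − v(1) for all v ∈ V (Neumann data are natural BCs: they enter the RHS as boundary terms).
Substituting f(x) = 2*x, the right-hand side is ∫_0^1 (2*x) v dx − v(1).
Compatibility check (pure Neumann): taking v ≡ 1 ∈ V gives 0 = ∫_0^1 f dx + (-1) − (0), i.e. ∫_0^1 f dx must equal u'(0) − u'(1) = 1. Indeed ∫_0^1 (2*x) dx = 1, so the data are compatible. The solution is then unique only up to an additive constant (fix it e.g. by requiring ∫_0^1 u dx = 0).


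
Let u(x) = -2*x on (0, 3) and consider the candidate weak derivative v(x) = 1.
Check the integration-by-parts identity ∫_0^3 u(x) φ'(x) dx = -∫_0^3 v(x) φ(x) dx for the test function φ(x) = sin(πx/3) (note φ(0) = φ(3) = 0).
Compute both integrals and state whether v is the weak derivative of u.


LHS = 12/π, RHS = -6/π. No, v is not the weak derivative of u.

u(x) = -2*x, classical derivative u'(x) = -2.
φ(x) = sin(πx/3), so φ'(x) = π*cos(π*x/3)/3.
Note φ(0) = φ(3) = 0, so the boundary term u·φ vanishes.
LHS = ∫_0^3 u(x) φ'(x) dx = ∫_0^3 (-2*π*x*cos(π*x/3)/3) dx. Term by term:
  ∫_0^3 -2*π*x*cos(π*x/3)/3 dx = 12/π.
So LHS = 12/π.
∫_0^3 v(x) φ(x) dx = ∫_0^3 (sin(π*x/3)) dx. Term by term:
  ∫_0^3 sin(π*x/3) dx = 6/π.
So RHS = -∫_0^3 v(x) φ(x) dx = -6/π.
LHS − RHS = 18/π ≠ 0, so the identity fails.
(For a valid weak derivative the identity must hold for EVERY test function, in particular this one. The failure shows v is NOT the weak derivative of u.)
Correct weak derivative would be u'(x) = -2.


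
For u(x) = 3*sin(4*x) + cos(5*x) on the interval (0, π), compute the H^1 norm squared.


||u||_{H^1(0,π)}^2 = -416/3 + 179*π/2

u'(x) = -5*sin(5*x) + 12*cos(4*x).
Expand u² and (u')² and integrate term by term on (0, π), using: for integers n ≥ 1, ∫_0^π sin²(nx) dx = ∫_0^π cos²(nx) dx = π/2; for n ≠ n', ∫_0^π sin(nx)sin(n'x) dx = ∫_0^π cos(nx)cos(n'x) dx = 0; and by product-to-sum, ∫_0^π sin(nx)cos(n'x) dx = ½∫_0^π [sin((n+n')x) + sin((n−n')x)] dx, which is 0 when n+n' is even and 2n/(n²−n'²) when n+n' is odd (it need not vanish on (0, π)).
  u² squared terms: (3)²·∫sin(4x)² dx = 9·π/2 = 9*π/2;  (1)²·∫cos(5x)² dx = 1·π/2 = π/2.
  u² cross terms: 2·(3)·(1)·∫sin(4x)·cos(5x) dx = 6·(-8/9) = -16/3.
  So ∫_0^π u² dx = 9*π/2 + π/2 − 16/3 = -16/3 + 5*π.
  (u')² squared terms: (-5)²·∫sin(5x)² dx = 25·π/2 = 25*π/2;  (12)²·∫cos(4x)² dx = 144·π/2 = 72*π.
  (u')² cross terms: 2·(-5)·(12)·∫sin(5x)·cos(4x) dx = -120·(10/9) = -400/3.
  So ∫_0^π (u')² dx = 25*π/2 + 72*π − 400/3 = -400/3 + 169*π/2.
||u||_{H^1}^2 = (-16/3 + 5*π) + (-400/3 + 169*π/2) = -416/3 + 179*π/2.


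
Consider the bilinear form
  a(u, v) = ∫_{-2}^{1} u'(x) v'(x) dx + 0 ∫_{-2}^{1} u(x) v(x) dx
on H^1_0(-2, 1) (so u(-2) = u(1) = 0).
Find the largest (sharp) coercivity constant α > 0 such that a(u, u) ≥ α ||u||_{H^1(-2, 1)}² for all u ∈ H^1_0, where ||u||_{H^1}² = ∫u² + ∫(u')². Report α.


α = π^2/(9 + π^2)

Coercivity of a(·,·) on H^1_0(-2, 1) means a(u, u) ≥ α ||u||_{H^1}² for every u ∈ H^1_0.
The interval has length L = 3, and Poincaré/coercivity depend only on L. Here a(u, u) = ∫(u')² + (0)·∫u².
Here c = 0, so a(u,u) = ∫(u')² alone. The condition a(u,u) ≥ α||u||_{H^1}² reads (1−α)∫(u')² ≥ (α−c)∫u². Any admissible α is ≤ 1 (rapidly oscillating u have ∫u²/∫(u')² → 0), and α = 1 would force 0 ≥ (1−c)∫u², impossible since c < 1; so 1−α > 0. By the sharp Poincaré inequality on H^1_0 of an interval of length L, ∫(u')² ≥ (π/L)²∫u² with equality for the first sine mode sin(π(x−x₀)/L) (x₀ the left endpoint), so the inequality holds for all u iff (1−α)(π/L)² ≥ α − c, i.e. α ≤ ((π/L)² + c)/((π/L)² + 1) = (1 + c(L/π)²)/(1 + (L/π)²). (Direct route, valid since c ≤ 0: Poincaré gives c∫u² ≥ c(L/π)²∫(u')², so a(u,u) ≥ (1 + c(L/π)²)∫(u')², while ||u||_{H^1}² ≤ (1 + (L/π)²)∫(u')²; dividing yields the same α.) With (π/L)² = π^2/9 and c = 0, the largest admissible constant is α = ((π/L)² + c)/((π/L)² + 1).
Simplifying, α = π^2/(9 + π^2).


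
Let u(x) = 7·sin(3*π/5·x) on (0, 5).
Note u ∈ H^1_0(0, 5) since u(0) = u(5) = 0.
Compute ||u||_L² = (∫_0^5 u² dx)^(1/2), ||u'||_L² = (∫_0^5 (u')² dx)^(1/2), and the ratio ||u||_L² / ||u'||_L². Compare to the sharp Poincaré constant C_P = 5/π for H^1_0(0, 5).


||u||_L² / ||u'||_L² = 5/(3*π) < C_P = 5/π.

u(x) = 7·sin(3*π/5·x), so u'(x) = 21*π*cos(3*π*x/5)/5.
Writing u(x) = A·sin(kπx/L) with A = 7 and k = 3, use ∫_0^L sin²(kπx/L) dx = L/2 and ∫_0^L cos²(kπx/L) dx = L/2.
u² = 49·sin²(3*π/5·x) and (u')² = 441*π^2/25·cos²(3*π/5·x), and each of sin², cos² integrates to L/2 = 5/2 over (0, 5).
∫_0^5 u² dx = 245/2, so ||u||_L² = 7*sqrt(10)/2.
∫_0^5 (u')² dx = 441*π^2/10, so ||u'||_L² = 21*sqrt(10)*π/10.
Ratio ||u||_L² / ||u'||_L² = 5/(3*π).
Sharp Poincaré constant on H^1_0(0, 5) is C_P = L/π = 5/π, achieved by sin(π/5·x).
This is the k = 3 harmonic; the ratio L/(kπ) is strictly less than C_P = L/π, consistent with the sharp inequality ||u||_L² ≤ C_P ||u'||_L².


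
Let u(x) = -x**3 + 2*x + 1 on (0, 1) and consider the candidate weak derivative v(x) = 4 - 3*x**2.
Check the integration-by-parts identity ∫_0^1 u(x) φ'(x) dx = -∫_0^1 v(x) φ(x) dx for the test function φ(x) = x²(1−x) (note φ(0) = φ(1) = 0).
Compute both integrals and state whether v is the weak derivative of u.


LHS = -1/15, RHS = -7/30. No, v is not the weak derivative of u.

u(x) = -x**3 + 2*x + 1, classical derivative u'(x) = 2 - 3*x**2.
φ(x) = x²(1−x), so φ'(x) = x*(2 - 3*x).
Note φ(0) = φ(1) = 0, so the boundary term u·φ vanishes.
LHS = ∫_0^1 u(x) φ'(x) dx = ∫_0^1 (3*x^5 - 2*x^4 - 6*x^3 + x^2 + 2*x) dx. Term by term:
  ∫_0^1 3*x^5 dx = 1/2;  ∫_0^1 -2*x^4 dx = -2/5;  ∫_0^1 -6*x^3 dx = -3/2;
  ∫_0^1 x^2 dx = 1/3;  ∫_0^1 2*x dx = 1.
Sum: 1/2 − 2/5 − 3/2 + 1/3 + 1 = -1/15.
So LHS = -1/15.
∫_0^1 v(x) φ(x) dx = ∫_0^1 (3*x^5 - 3*x^4 - 4*x^3 + 4*x^2) dx. Term by term:
  ∫_0^1 3*x^5 dx = 1/2;  ∫_0^1 -3*x^4 dx = -3/5;  ∫_0^1 -4*x^3 dx = -1;
  ∫_0^1 4*x^2 dx = 4/3.
Sum: 1/2 − 3/5 − 1 + 4/3 = 7/30.
So RHS = -∫_0^1 v(x) φ(x) dx = -7/30.
LHS − RHS = 1/6 ≠ 0, so the identity fails.
(For a valid weak derivative the identity must hold for EVERY test function, in particular this one. The failure shows v is NOT the weak derivative of u.)
Correct weak derivative would be u'(x) = 2 - 3*x**2.


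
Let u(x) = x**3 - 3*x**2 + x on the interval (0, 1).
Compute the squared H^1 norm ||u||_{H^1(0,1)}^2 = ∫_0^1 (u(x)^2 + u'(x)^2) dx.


||u||_{H^1}^2 = 83/42

The H^1 norm (squared) on an interval (0, L) is
  ||u||_{H^1}^2 = ∫_0^L u(x)^2 dx + ∫_0^L u'(x)^2 dx.
Compute u'(x) = 3*x**2 - 6*x + 1.
Then u(x)^2 = x**6 - 6*x**5 + 11*x**4 - 6*x**3 + x**2 and u'(x)^2 = 9*x**4 - 36*x**3 + 42*x**2 - 12*x + 1.
Integrate each monomial from 0 to 1 using ∫_0^1 c·x^n dx = c·1^(n+1)/(n+1):
  ∫_0^1 u(x)^2 dx = ∫_0^1 (x^6 - 6*x^5 + 11*x^4 - 6*x^3 + x^2) dx. Term by term:
    ∫_0^1 x^6 dx = 1/7;  ∫_0^1 -6*x^5 dx = -1;  ∫_0^1 11*x^4 dx = 11/5;
    ∫_0^1 -6*x^3 dx = -3/2;  ∫_0^1 x^2 dx = 1/3.
  Sum: 1/7 − 1 + 11/5 − 3/2 + 1/3 = 37/210.
  ∫_0^1 u'(x)^2 dx = ∫_0^1 (9*x^4 - 36*x^3 + 42*x^2 - 12*x + 1) dx. Term by term:
    ∫_0^1 9*x^4 dx = 9/5;  ∫_0^1 -36*x^3 dx = -9;  ∫_0^1 42*x^2 dx = 14;
    ∫_0^1 -12*x dx = -6;  ∫_0^1 1 dx = 1.
  Sum: 9/5 − 9 + 14 − 6 + 1 = 9/5.
Adding: ||u||_{H^1}^2 = 37/210 + 9/5 = 83/42.


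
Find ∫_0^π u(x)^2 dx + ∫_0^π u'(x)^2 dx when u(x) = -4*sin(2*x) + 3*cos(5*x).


||u||_{H^1(0,π)}^2 = 832/7 + 157*π

u'(x) = -15*sin(5*x) - 8*cos(2*x).
Expand u² and (u')² and integrate term by term on (0, π), using: for integers n ≥ 1, ∫_0^π sin²(nx) dx = ∫_0^π cos²(nx) dx = π/2; for n ≠ n', ∫_0^π sin(nx)sin(n'x) dx = ∫_0^π cos(nx)cos(n'x) dx = 0; and by product-to-sum, ∫_0^π sin(nx)cos(n'x) dx = ½∫_0^π [sin((n+n')x) + sin((n−n')x)] dx, which is 0 when n+n' is even and 2n/(n²−n'²) when n+n' is odd (it need not vanish on (0, π)).
  u² squared terms: (-4)²·∫sin(2x)² dx = 16·π/2 = 8*π;  (3)²·∫cos(5x)² dx = 9·π/2 = 9*π/2.
  u² cross terms: 2·(-4)·(3)·∫sin(2x)·cos(5x) dx = -24·(-4/21) = 32/7.
  So ∫_0^π u² dx = 8*π + 9*π/2 + 32/7 = 32/7 + 25*π/2.
  (u')² squared terms: (-15)²·∫sin(5x)² dx = 225·π/2 = 225*π/2;  (-8)²·∫cos(2x)² dx = 64·π/2 = 32*π.
  (u')² cross terms: 2·(-15)·(-8)·∫sin(5x)·cos(2x) dx = 240·(10/21) = 800/7.
  So ∫_0^π (u')² dx = 225*π/2 + 32*π + 800/7 = 800/7 + 289*π/2.
||u||_{H^1}^2 = (32/7 + 25*π/2) + (800/7 + 289*π/2) = 832/7 + 157*π.


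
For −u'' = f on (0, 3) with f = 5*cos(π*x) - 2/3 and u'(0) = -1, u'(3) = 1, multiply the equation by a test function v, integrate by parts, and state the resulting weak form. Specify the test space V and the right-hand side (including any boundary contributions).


V = H^1(0, 3) (v unrestricted at boundary; u is determined up to an additive constant); weak form: ∫_0^3 u'v' dx = ∫_0^3 (5*cos(π*x) - 2/3) v dx + v(3) + v(0) for all v ∈ V.

Multiply both sides by a test function v and integrate from 0 to 3:
  ∫_0^3 −u''(x) v(x) dx = ∫_0^3 f(x) v(x) dx.
Integrate the LHS by parts once:
  ∫_0^3 −u'' v dx = −[u'(x) v(x)]_0^3 + ∫_0^3 u'(x) v'(x) dx.
Thus ∫_0^3 u'(x) v'(x) dx = ∫_0^3 f(x) v(x) dx + [u'(x) v(x)]_0^3.
Choose V so that boundary terms are either known or forced to vanish.
u has inhomogeneous Neumann u'(0) = -1, u'(3) = 1. [u' v]_0^3 = (1)·v(3) − (-1)·v(0) = v(3) + v(0). Take V = H^1(0, 3); boundary term becomes part of RHS.
Weak formulation: find u (satisfying any essential BC) such that ∫_0^3 u'(x) v'(x) dx = ∫_0^3 f v dx + v(3) + v(0) for all v ∈ V (Neumann data are natural BCs: they enter the RHS as boundary terms).
Substituting f(x) = 5*cos(π*x) - 2/3, the right-hand side is ∫_0^3 (5*cos(π*x) - 2/3) v dx + v(3) + v(0).
Compatibility check (pure Neumann): taking v ≡ 1 ∈ V gives 0 = ∫_0^3 f dx + (1) − (-1), i.e. ∫_0^3 f dx must equal u'(0) − u'(3) = -2. Indeed ∫_0^3 (5*cos(π*x) - 2/3) dx = -2, so the data are compatible. The solution is then unique only up to an additive constant (fix it e.g. by requiring ∫_0^3 u dx = 0).


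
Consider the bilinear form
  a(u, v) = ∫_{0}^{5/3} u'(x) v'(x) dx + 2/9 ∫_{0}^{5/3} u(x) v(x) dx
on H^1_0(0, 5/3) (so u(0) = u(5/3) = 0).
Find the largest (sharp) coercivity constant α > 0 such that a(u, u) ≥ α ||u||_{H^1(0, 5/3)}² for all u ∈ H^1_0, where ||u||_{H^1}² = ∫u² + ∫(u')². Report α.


α = (50 + 81*π^2)/(9*(25 + 9*π^2))

Coercivity of a(·,·) on H^1_0(0, 5/3) means a(u, u) ≥ α ||u||_{H^1}² for every u ∈ H^1_0.
The interval has length L = 5/3, and Poincaré/coercivity depend only on L. Here a(u, u) = ∫(u')² + (2/9)·∫u².
Here 0 < c = 2/9 < 1. The condition a(u,u) ≥ α||u||_{H^1}² reads (1−α)∫(u')² ≥ (α−c)∫u². Any admissible α is ≤ 1 (rapidly oscillating u have ∫u²/∫(u')² → 0), and α = 1 would force 0 ≥ (1−c)∫u², impossible since c < 1; so 1−α > 0. By the sharp Poincaré inequality on H^1_0 of an interval of length L, ∫(u')² ≥ (π/L)²∫u² with equality for the first sine mode sin(π(x−x₀)/L) (x₀ the left endpoint), so the inequality holds for all u iff (1−α)(π/L)² ≥ α − c, i.e. α ≤ ((π/L)² + c)/((π/L)² + 1) = (1 + c(L/π)²)/(1 + (L/π)²). With (π/L)² = 9*π^2/25 and c = 2/9, the largest admissible constant is α = ((π/L)² + c)/((π/L)² + 1).
Simplifying, α = (50 + 81*π^2)/(9*(25 + 9*π^2)).


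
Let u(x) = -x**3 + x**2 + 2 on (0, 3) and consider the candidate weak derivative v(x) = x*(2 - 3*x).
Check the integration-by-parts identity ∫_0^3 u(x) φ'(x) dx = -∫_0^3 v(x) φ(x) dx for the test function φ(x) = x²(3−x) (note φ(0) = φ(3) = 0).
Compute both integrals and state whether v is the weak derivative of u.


LHS = 243/5, RHS = 243/5. Yes, v = u' weakly.

u(x) = -x**3 + x**2 + 2, classical derivative u'(x) = -3*x**2 + 2*x.
φ(x) = x²(3−x), so φ'(x) = 3*x*(2 - x).
Note φ(0) = φ(3) = 0, so the boundary term u·φ vanishes.
LHS = ∫_0^3 u(x) φ'(x) dx = ∫_0^3 (3*x^5 - 9*x^4 + 6*x^3 - 6*x^2 + 12*x) dx. Term by term:
  ∫_0^3 3*x^5 dx = 729/2;  ∫_0^3 -9*x^4 dx = -2187/5;  ∫_0^3 6*x^3 dx = 243/2;
  ∫_0^3 -6*x^2 dx = -54;  ∫_0^3 12*x dx = 54.
Sum: 729/2 − 2187/5 + 243/2 − 54 + 54 = 243/5.
So LHS = 243/5.
∫_0^3 v(x) φ(x) dx = ∫_0^3 (3*x^5 - 11*x^4 + 6*x^3) dx. Term by term:
  ∫_0^3 3*x^5 dx = 729/2;  ∫_0^3 -11*x^4 dx = -2673/5;  ∫_0^3 6*x^3 dx = 243/2.
Sum: 729/2 − 2673/5 + 243/2 = -243/5.
So RHS = -∫_0^3 v(x) φ(x) dx = 243/5.
LHS = RHS, so the identity holds for this test φ.
Moreover u is smooth here and v(x) = u'(x) = -3*x**2 + 2*x pointwise, so the identity holds for every test function. Hence v is the weak derivative of u.


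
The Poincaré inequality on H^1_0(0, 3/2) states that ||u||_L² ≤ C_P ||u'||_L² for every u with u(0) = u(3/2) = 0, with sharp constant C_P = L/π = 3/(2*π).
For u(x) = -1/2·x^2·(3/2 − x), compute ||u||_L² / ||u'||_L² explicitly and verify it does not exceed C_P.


||u||_L² / ||u'||_L² = 3*sqrt(14)/28 < C_P = 3/(2*π).

u(x) = -1/2·x^2·(3/2 − x), so u'(x) = 3*x*(x - 1)/2.
u(x) = -1/2·x^2·(3/2 − x) vanishes at x = 0 and x = 3/2, so u ∈ H^1_0(0, 3/2). Differentiate via the product rule and integrate the resulting polynomials term by term.
  ∫_0^3/2 u² dx = ∫_0^3/2 (x^6/4 - 3*x^5/4 + 9*x^4/16) dx. Term by term:
    ∫_0^3/2 x^6/4 dx = 2187/3584;  ∫_0^3/2 -3*x^5/4 dx = -729/512;  ∫_0^3/2 9*x^4/16 dx = 2187/2560.
  Sum: 2187/3584 − 729/512 + 2187/2560 = 729/17920.
  ∫_0^3/2 (u')² dx = ∫_0^3/2 (9*x^4/4 - 9*x^3/2 + 9*x^2/4) dx. Term by term:
    ∫_0^3/2 9*x^4/4 dx = 2187/640;  ∫_0^3/2 -9*x^3/2 dx = -729/128;  ∫_0^3/2 9*x^2/4 dx = 81/32.
  Sum: 2187/640 − 729/128 + 81/32 = 81/320.
∫_0^3/2 u² dx = 729/17920, so ||u||_L² = 27*sqrt(70)/1120.
∫_0^3/2 (u')² dx = 81/320, so ||u'||_L² = 9*sqrt(5)/40.
Ratio ||u||_L² / ||u'||_L² = 3*sqrt(14)/28.
Sharp Poincaré constant on H^1_0(0, 3/2) is C_P = L/π = 3/(2*π), achieved by sin(2*π/3·x).
A polynomial bump cannot attain the sharp Poincaré constant (only the first sine eigenfunction does), so the ratio is strictly less than C_P, consistent with ||u||_L² ≤ C_P ||u'||_L².


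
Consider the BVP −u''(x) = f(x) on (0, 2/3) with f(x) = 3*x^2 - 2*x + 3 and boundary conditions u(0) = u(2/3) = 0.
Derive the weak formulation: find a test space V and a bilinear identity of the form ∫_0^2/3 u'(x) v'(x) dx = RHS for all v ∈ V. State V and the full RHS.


V = H^1_0(0, 2/3) (so v(0) = v(2/3) = 0); weak form: ∫_0^2/3 u'v' dx = ∫_0^2/3 (3*x^2 - 2*x + 3) v dx for all v ∈ V.

Multiply both sides by a test function v and integrate from 0 to 2/3:
  ∫_0^2/3 −u''(x) v(x) dx = ∫_0^2/3 f(x) v(x) dx.
Integrate the LHS by parts once:
  ∫_0^2/3 −u'' v dx = −[u'(x) v(x)]_0^2/3 + ∫_0^2/3 u'(x) v'(x) dx.
Thus ∫_0^2/3 u'(x) v'(x) dx = ∫_0^2/3 f(x) v(x) dx + [u'(x) v(x)]_0^2/3.
Choose V so that boundary terms are either known or forced to vanish.
u is Dirichlet: u(0) = u(2/3) = 0. Let V = H^1_0(0, 2/3); then v(0) = v(2/3) = 0, and [u' v]_0^2/3 = 0.
Weak formulation: find u (satisfying any essential BC) such that ∫_0^2/3 u'(x) v'(x) dx = ∫_0^2/3 f v dx for all v ∈ V.
Substituting f(x) = 3*x^2 - 2*x + 3, the right-hand side is ∫_0^2/3 (3*x^2 - 2*x + 3) v dx.


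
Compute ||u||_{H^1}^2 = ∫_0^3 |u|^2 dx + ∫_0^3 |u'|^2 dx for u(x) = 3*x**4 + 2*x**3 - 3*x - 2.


||u||_{H^1}^2 = 6292029/70

The H^1 norm (squared) on an interval (0, L) is
  ||u||_{H^1}^2 = ∫_0^L u(x)^2 dx + ∫_0^L u'(x)^2 dx.
Compute u'(x) = 12*x**3 + 6*x**2 - 3.
Then u(x)^2 = 9*x**8 + 12*x**7 + 4*x**6 - 18*x**5 - 24*x**4 - 8*x**3 + 9*x**2 + 12*x + 4 and u'(x)^2 = 144*x**6 + 144*x**5 + 36*x**4 - 72*x**3 - 36*x**2 + 9.
Integrate each monomial from 0 to 3 using ∫_0^3 c·x^n dx = c·3^(n+1)/(n+1):
  ∫_0^3 u(x)^2 dx = ∫_0^3 (9*x^8 + 12*x^7 + 4*x^6 - 18*x^5 - 24*x^4 - 8*x^3 + 9*x^2 + 12*x + 4) dx. Term by term:
    ∫_0^3 9*x^8 dx = 19683;  ∫_0^3 12*x^7 dx = 19683/2;  ∫_0^3 4*x^6 dx = 8748/7;
    ∫_0^3 -18*x^5 dx = -2187;  ∫_0^3 -24*x^4 dx = -5832/5;  ∫_0^3 -8*x^3 dx = -162;
    ∫_0^3 9*x^2 dx = 81;  ∫_0^3 12*x dx = 54;  ∫_0^3 4 dx = 12.
  Sum: 19683 + 19683/2 + 8748/7 − 2187 − 5832/5 − 162 + 81 + 54 + 12 = 1918407/70.
  ∫_0^3 u'(x)^2 dx = ∫_0^3 (144*x^6 + 144*x^5 + 36*x^4 - 72*x^3 - 36*x^2 + 9) dx. Term by term:
    ∫_0^3 144*x^6 dx = 314928/7;  ∫_0^3 144*x^5 dx = 17496;  ∫_0^3 36*x^4 dx = 8748/5;
    ∫_0^3 -72*x^3 dx = -1458;  ∫_0^3 -36*x^2 dx = -324;  ∫_0^3 9 dx = 27.
  Sum: 314928/7 + 17496 + 8748/5 − 1458 − 324 + 27 = 2186811/35.
Adding: ||u||_{H^1}^2 = 1918407/70 + 2186811/35 = 6292029/70.


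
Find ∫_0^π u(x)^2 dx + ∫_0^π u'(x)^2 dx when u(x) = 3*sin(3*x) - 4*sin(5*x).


||u||_{H^1(0,π)}^2 = 253*π

u'(x) = 9*cos(3*x) - 20*cos(5*x).
Expand u² and (u')² and integrate term by term on (0, π), using: for integers n ≥ 1, ∫_0^π sin²(nx) dx = ∫_0^π cos²(nx) dx = π/2; for n ≠ n', ∫_0^π sin(nx)sin(n'x) dx = ∫_0^π cos(nx)cos(n'x) dx = 0; and by product-to-sum, ∫_0^π sin(nx)cos(n'x) dx = ½∫_0^π [sin((n+n')x) + sin((n−n')x)] dx, which is 0 when n+n' is even and 2n/(n²−n'²) when n+n' is odd (it need not vanish on (0, π)).
  u² squared terms: (-4)²·∫sin(5x)² dx = 16·π/2 = 8*π;  (3)²·∫sin(3x)² dx = 9·π/2 = 9*π/2.
  u² cross terms: 2·(-4)·(3)·∫sin(5x)·sin(3x) dx = -24·(0) = 0.
  So ∫_0^π u² dx = 8*π + 9*π/2 + 0 = 25*π/2.
  (u')² squared terms: (-20)²·∫cos(5x)² dx = 400·π/2 = 200*π;  (9)²·∫cos(3x)² dx = 81·π/2 = 81*π/2.
  (u')² cross terms: 2·(-20)·(9)·∫cos(5x)·cos(3x) dx = -360·(0) = 0.
  So ∫_0^π (u')² dx = 200*π + 81*π/2 + 0 = 481*π/2.
||u||_{H^1}^2 = (25*π/2) + (481*π/2) = 253*π.


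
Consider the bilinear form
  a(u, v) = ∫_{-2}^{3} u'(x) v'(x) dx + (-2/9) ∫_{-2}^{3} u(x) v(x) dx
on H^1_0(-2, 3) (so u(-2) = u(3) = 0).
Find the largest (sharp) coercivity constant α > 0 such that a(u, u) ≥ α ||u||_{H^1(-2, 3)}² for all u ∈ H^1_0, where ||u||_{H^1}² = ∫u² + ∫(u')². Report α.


α = (-50/9 + π^2)/(π^2 + 25)

Coercivity of a(·,·) on H^1_0(-2, 3) means a(u, u) ≥ α ||u||_{H^1}² for every u ∈ H^1_0.
The interval has length L = 5, and Poincaré/coercivity depend only on L. Here a(u, u) = ∫(u')² + (-2/9)·∫u².
Here c = -2/9 < 0 with |c| < (π/L)² = π^2/25, so coercivity still holds. The condition a(u,u) ≥ α||u||_{H^1}² reads (1−α)∫(u')² ≥ (α−c)∫u². Any admissible α is ≤ 1 (rapidly oscillating u have ∫u²/∫(u')² → 0), and α = 1 would force 0 ≥ (1−c)∫u², impossible since c < 1; so 1−α > 0. By the sharp Poincaré inequality on H^1_0 of an interval of length L, ∫(u')² ≥ (π/L)²∫u² with equality for the first sine mode sin(π(x−x₀)/L) (x₀ the left endpoint), so the inequality holds for all u iff (1−α)(π/L)² ≥ α − c, i.e. α ≤ ((π/L)² + c)/((π/L)² + 1) = (1 + c(L/π)²)/(1 + (L/π)²). (Direct route, valid since c ≤ 0: Poincaré gives c∫u² ≥ c(L/π)²∫(u')², so a(u,u) ≥ (1 + c(L/π)²)∫(u')², while ||u||_{H^1}² ≤ (1 + (L/π)²)∫(u')²; dividing yields the same α.) With (π/L)² = π^2/25 and c = -2/9, the largest admissible constant is α = ((π/L)² + c)/((π/L)² + 1).
Simplifying, α = (-50/9 + π^2)/(π^2 + 25).


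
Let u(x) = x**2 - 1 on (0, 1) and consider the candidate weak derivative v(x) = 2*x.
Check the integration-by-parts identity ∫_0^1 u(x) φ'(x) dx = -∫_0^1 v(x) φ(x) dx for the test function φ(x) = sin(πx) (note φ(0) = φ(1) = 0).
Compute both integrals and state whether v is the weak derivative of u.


LHS = -2/π, RHS = -2/π. Yes, v = u' weakly.

u(x) = x**2 - 1, classical derivative u'(x) = 2*x.
φ(x) = sin(πx), so φ'(x) = π*cos(π*x).
Note φ(0) = φ(1) = 0, so the boundary term u·φ vanishes.
LHS = ∫_0^1 u(x) φ'(x) dx = ∫_0^1 (π*x^2*cos(π*x) - π*cos(π*x)) dx. Term by term:
  ∫_0^1 -π*cos(π*x) dx = 0;  ∫_0^1 π*x^2*cos(π*x) dx = -2/π.
Sum: 0 − 2/π = -2/π.
So LHS = -2/π.
∫_0^1 v(x) φ(x) dx = ∫_0^1 (2*x*sin(π*x)) dx. Term by term:
  ∫_0^1 2*x*sin(π*x) dx = 2/π.
So RHS = -∫_0^1 v(x) φ(x) dx = -2/π.
LHS = RHS, so the identity holds for this test φ.
Moreover u is smooth here and v(x) = u'(x) = 2*x pointwise, so the identity holds for every test function. Hence v is the weak derivative of u.


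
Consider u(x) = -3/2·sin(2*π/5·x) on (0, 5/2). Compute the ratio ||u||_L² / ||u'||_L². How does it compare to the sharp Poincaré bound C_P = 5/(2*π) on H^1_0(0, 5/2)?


||u||_L² / ||u'||_L² = 5/(2*π) = C_P.

u(x) = -3/2·sin(2*π/5·x), so u'(x) = -3*π*cos(2*π*x/5)/5.
Writing u(x) = A·sin(kπx/L) with A = -3/2 and k = 1, use ∫_0^L sin²(kπx/L) dx = L/2 and ∫_0^L cos²(kπx/L) dx = L/2.
u² = 9/4·sin²(2*π/5·x) and (u')² = 9*π^2/25·cos²(2*π/5·x), and each of sin², cos² integrates to L/2 = 5/4 over (0, 5/2).
∫_0^5/2 u² dx = 45/16, so ||u||_L² = 3*sqrt(5)/4.
∫_0^5/2 (u')² dx = 9*π^2/20, so ||u'||_L² = 3*sqrt(5)*π/10.
Ratio ||u||_L² / ||u'||_L² = 5/(2*π).
Sharp Poincaré constant on H^1_0(0, 5/2) is C_P = L/π = 5/(2*π), achieved by sin(2*π/5·x).
This is the k = 1 eigenfunction (up to amplitude), so the ratio equals the sharp Poincaré constant exactly.


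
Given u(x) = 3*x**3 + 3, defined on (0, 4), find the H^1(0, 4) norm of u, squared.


||u||_{H^1}^2 = 1359468/35

The H^1 norm (squared) on an interval (0, L) is
  ||u||_{H^1}^2 = ∫_0^L u(x)^2 dx + ∫_0^L u'(x)^2 dx.
Compute u'(x) = 9*x**2.
Then u(x)^2 = 9*x**6 + 18*x**3 + 9 and u'(x)^2 = 81*x**4.
Integrate each monomial from 0 to 4 using ∫_0^4 c·x^n dx = c·4^(n+1)/(n+1):
  ∫_0^4 u(x)^2 dx = ∫_0^4 (9*x^6 + 18*x^3 + 9) dx. Term by term:
    ∫_0^4 9*x^6 dx = 147456/7;  ∫_0^4 18*x^3 dx = 1152;  ∫_0^4 9 dx = 36.
  Sum: 147456/7 + 1152 + 36 = 155772/7.
  ∫_0^4 u'(x)^2 dx = ∫_0^4 (81*x^4) dx. Term by term:
    ∫_0^4 81*x^4 dx = 82944/5.
Adding: ||u||_{H^1}^2 = 155772/7 + 82944/5 = 1359468/35.


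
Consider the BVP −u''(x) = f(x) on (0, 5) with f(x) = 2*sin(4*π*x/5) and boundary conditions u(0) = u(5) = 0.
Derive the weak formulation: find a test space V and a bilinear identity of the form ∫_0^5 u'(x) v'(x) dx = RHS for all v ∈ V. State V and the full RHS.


V = H^1_0(0, 5) (so v(0) = v(5) = 0); weak form: ∫_0^5 u'v' dx = ∫_0^5 (2*sin(4*π*x/5)) v dx for all v ∈ V.

Multiply both sides by a test function v and integrate from 0 to 5:
  ∫_0^5 −u''(x) v(x) dx = ∫_0^5 f(x) v(x) dx.
Integrate the LHS by parts once:
  ∫_0^5 −u'' v dx = −[u'(x) v(x)]_0^5 + ∫_0^5 u'(x) v'(x) dx.
Thus ∫_0^5 u'(x) v'(x) dx = ∫_0^5 f(x) v(x) dx + [u'(x) v(x)]_0^5.
Choose V so that boundary terms are either known or forced to vanish.
u is Dirichlet: u(0) = u(5) = 0. Let V = H^1_0(0, 5); then v(0) = v(5) = 0, and [u' v]_0^5 = 0.
Weak formulation: find u (satisfying any essential BC) such that ∫_0^5 u'(x) v'(x) dx = ∫_0^5 f v dx for all v ∈ V.
Substituting f(x) = 2*sin(4*π*x/5), the right-hand side is ∫_0^5 (2*sin(4*π*x/5)) v dx.


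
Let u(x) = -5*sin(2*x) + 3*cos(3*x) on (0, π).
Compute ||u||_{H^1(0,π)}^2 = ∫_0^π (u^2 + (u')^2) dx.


||u||_{H^1(0,π)}^2 = 240 + 215*π/2

u'(x) = -9*sin(3*x) - 10*cos(2*x).
Expand u² and (u')² and integrate term by term on (0, π), using: for integers n ≥ 1, ∫_0^π sin²(nx) dx = ∫_0^π cos²(nx) dx = π/2; for n ≠ n', ∫_0^π sin(nx)sin(n'x) dx = ∫_0^π cos(nx)cos(n'x) dx = 0; and by product-to-sum, ∫_0^π sin(nx)cos(n'x) dx = ½∫_0^π [sin((n+n')x) + sin((n−n')x)] dx, which is 0 when n+n' is even and 2n/(n²−n'²) when n+n' is odd (it need not vanish on (0, π)).
  u² squared terms: (-5)²·∫sin(2x)² dx = 25·π/2 = 25*π/2;  (3)²·∫cos(3x)² dx = 9·π/2 = 9*π/2.
  u² cross terms: 2·(-5)·(3)·∫sin(2x)·cos(3x) dx = -30·(-4/5) = 24.
  So ∫_0^π u² dx = 25*π/2 + 9*π/2 + 24 = 24 + 17*π.
  (u')² squared terms: (-10)²·∫cos(2x)² dx = 100·π/2 = 50*π;  (-9)²·∫sin(3x)² dx = 81·π/2 = 81*π/2.
  (u')² cross terms: 2·(-10)·(-9)·∫cos(2x)·sin(3x) dx = 180·(6/5) = 216.
  So ∫_0^π (u')² dx = 50*π + 81*π/2 + 216 = 216 + 181*π/2.
||u||_{H^1}^2 = (24 + 17*π) + (216 + 181*π/2) = 240 + 215*π/2.


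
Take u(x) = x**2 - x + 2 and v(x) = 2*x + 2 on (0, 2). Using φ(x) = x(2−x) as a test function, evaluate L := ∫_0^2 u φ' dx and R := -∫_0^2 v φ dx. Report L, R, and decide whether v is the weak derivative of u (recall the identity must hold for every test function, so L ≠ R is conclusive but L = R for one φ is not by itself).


LHS = -4/3, RHS = -16/3. No, v is not the weak derivative of u.

u(x) = x**2 - x + 2, classical derivative u'(x) = 2*x - 1.
φ(x) = x(2−x), so φ'(x) = 2 - 2*x.
Note φ(0) = φ(2) = 0, so the boundary term u·φ vanishes.
LHS = ∫_0^2 u(x) φ'(x) dx = ∫_0^2 (-2*x^3 + 4*x^2 - 6*x + 4) dx. Term by term:
  ∫_0^2 -2*x^3 dx = -8;  ∫_0^2 4*x^2 dx = 32/3;  ∫_0^2 -6*x dx = -12;
  ∫_0^2 4 dx = 8.
Sum: -8 + 32/3 − 12 + 8 = -4/3.
So LHS = -4/3.
∫_0^2 v(x) φ(x) dx = ∫_0^2 (-2*x^3 + 2*x^2 + 4*x) dx. Term by term:
  ∫_0^2 -2*x^3 dx = -8;  ∫_0^2 2*x^2 dx = 16/3;  ∫_0^2 4*x dx = 8.
Sum: -8 + 16/3 + 8 = 16/3.
So RHS = -∫_0^2 v(x) φ(x) dx = -16/3.
LHS − RHS = 4 ≠ 0, so the identity fails.
(For a valid weak derivative the identity must hold for EVERY test function, in particular this one. The failure shows v is NOT the weak derivative of u.)
Correct weak derivative would be u'(x) = 2*x - 1.


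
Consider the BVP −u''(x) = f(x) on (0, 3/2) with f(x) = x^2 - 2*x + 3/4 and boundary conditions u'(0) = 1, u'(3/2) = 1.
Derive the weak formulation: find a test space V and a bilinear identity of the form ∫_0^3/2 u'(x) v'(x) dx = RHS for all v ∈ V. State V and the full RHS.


V = H^1(0, 3/2) (v unrestricted at boundary; u is determined up to an additive constant); weak form: ∫_0^3/2 u'v' dx = ∫_0^3/2 (x^2 - 2*x + 3/4) v dx + v(3/2) − v(0) for all v ∈ V.

Multiply both sides by a test function v and integrate from 0 to 3/2:
  ∫_0^3/2 −u''(x) v(x) dx = ∫_0^3/2 f(x) v(x) dx.
Integrate the LHS by parts once:
  ∫_0^3/2 −u'' v dx = −[u'(x) v(x)]_0^3/2 + ∫_0^3/2 u'(x) v'(x) dx.
Thus ∫_0^3/2 u'(x) v'(x) dx = ∫_0^3/2 f(x) v(x) dx + [u'(x) v(x)]_0^3/2.
Choose V so that boundary terms are either known or forced to vanish.
u has inhomogeneous Neumann u'(0) = 1, u'(3/2) = 1. [u' v]_0^3/2 = (1)·v(3/2) − (1)·v(0) = v(3/2) − v(0). Take V = H^1(0, 3/2); boundary term becomes part of RHS.
Weak formulation: find u (satisfying any essential BC) such that ∫_0^3/2 u'(x) v'(x) dx = ∫_0^3/2 f v dx + v(3/2) − v(0) for all v ∈ V (Neumann data are natural BCs: they enter the RHS as boundary terms).
Substituting f(x) = x^2 - 2*x + 3/4, the right-hand side is ∫_0^3/2 (x^2 - 2*x + 3/4) v dx + v(3/2) − v(0).
Compatibility check (pure Neumann): taking v ≡ 1 ∈ V gives 0 = ∫_0^3/2 f dx + (1) − (1), i.e. ∫_0^3/2 f dx must equal u'(0) − u'(3/2) = 0. Indeed ∫_0^3/2 (x^2 - 2*x + 3/4) dx = 0, so the data are compatible. The solution is then unique only up to an additive constant (fix it e.g. by requiring ∫_0^3/2 u dx = 0).
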